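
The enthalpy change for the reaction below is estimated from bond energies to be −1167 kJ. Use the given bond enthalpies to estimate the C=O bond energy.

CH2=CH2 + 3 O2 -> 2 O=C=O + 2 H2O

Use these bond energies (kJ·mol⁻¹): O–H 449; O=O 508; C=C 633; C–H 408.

Let D be the C=O bond energy.
Σ(broken) = 4×408 + 1×633 + 3×508 = 3789
Σ(formed) = 4×D + 4×449 = 1796 + 4D
ΔH = Σ(broken) − Σ(formed) = (3789) − (1796 + 4D) = +1993 − 4D
Setting this equal to −1167 kJ gives 4D = 3160, so D = 790 kJ/mol.

D(C=O) ≈ 790 kJ/mol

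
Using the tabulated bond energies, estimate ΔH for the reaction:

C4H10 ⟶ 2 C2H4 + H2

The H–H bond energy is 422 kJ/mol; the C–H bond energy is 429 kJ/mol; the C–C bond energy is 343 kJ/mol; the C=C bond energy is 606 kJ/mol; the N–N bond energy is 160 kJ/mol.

ΔH ≈ +253 kJ

Bonds broken (reactants):
  C–C: 3 × 343 = 1029
  C–H: 10 × 429 = 4290
  Σ(broken) = 5319 kJ
Bonds formed (products):
  C–H: 8 × 429 = 3432
  C=C: 2 × 606 = 1212
  H–H: 1 × 422 = 422
  Σ(formed) = 5066 kJ
ΔH = Σ(broken) − Σ(formed) = 5319 − 5066 = +253 kJ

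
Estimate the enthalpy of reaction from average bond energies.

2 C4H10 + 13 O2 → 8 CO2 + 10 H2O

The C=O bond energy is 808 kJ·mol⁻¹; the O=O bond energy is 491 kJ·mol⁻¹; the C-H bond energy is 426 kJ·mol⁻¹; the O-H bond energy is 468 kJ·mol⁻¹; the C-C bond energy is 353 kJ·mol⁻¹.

ΔH ≈ −5267 kJ

Bonds broken (reactants):
  C-C: 6 × 353 = 2118
  C-H: 20 × 426 = 8520
  O=O: 13 × 491 = 6383
  Σ(broken) = 17021 kJ
Bonds formed (products):
  C=O: 16 × 808 = 12928
  O-H: 20 × 468 = 9360
  Σ(formed) = 22288 kJ
ΔH = Σ(broken) − Σ(formed) = 17021 − 22288 = −5267 kJ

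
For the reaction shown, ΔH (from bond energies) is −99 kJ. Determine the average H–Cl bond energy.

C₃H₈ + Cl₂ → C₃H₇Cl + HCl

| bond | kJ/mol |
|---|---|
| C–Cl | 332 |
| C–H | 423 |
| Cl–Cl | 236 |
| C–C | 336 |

Let D be the H–Cl bond energy.
Σ(broken) = 2×336 + 8×423 + 1×236 = 4292
Σ(formed) = 2×336 + 1×332 + 7×423 + 1×D = 3965 + D
ΔH = Σ(broken) − Σ(formed) = (4292) − (3965 + D) = +327 − D
Setting this equal to −99 kJ gives D = 426 kJ/mol.

D(H–Cl) ≈ 426 kJ/mol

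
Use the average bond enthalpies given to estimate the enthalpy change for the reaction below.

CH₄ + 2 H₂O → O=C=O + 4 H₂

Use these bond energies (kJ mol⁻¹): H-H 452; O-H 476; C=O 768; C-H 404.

Bonds broken (reactants):
  C-H: 4 × 404 = 1616
  O-H: 4 × 476 = 1904
  Σ(broken) = 3520 kJ
Bonds formed (products):
  C=O: 2 × 768 = 1536
  H-H: 4 × 452 = 1808
  Σ(formed) = 3344 kJ
ΔH = Σ(broken) − Σ(formed) = 3520 − 3344 = +176 kJ

ΔH ≈ +176 kJ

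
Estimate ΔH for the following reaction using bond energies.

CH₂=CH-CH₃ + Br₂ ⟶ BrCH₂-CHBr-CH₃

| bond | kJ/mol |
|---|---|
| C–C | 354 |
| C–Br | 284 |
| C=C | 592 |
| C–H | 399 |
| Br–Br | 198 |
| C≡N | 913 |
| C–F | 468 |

Bonds broken (reactants):
  Br–Br: 1 × 198 = 198
  C–C: 1 × 354 = 354
  C–H: 6 × 399 = 2394
  C=C: 1 × 592 = 592
  Σ(broken) = 3538 kJ
Bonds formed (products):
  C–Br: 2 × 284 = 568
  C–C: 2 × 354 = 708
  C–H: 6 × 399 = 2394
  Σ(formed) = 3670 kJ
ΔH = Σ(broken) − Σ(formed) = 3538 − 3670 = −132 kJ

ΔH ≈ −132 kJ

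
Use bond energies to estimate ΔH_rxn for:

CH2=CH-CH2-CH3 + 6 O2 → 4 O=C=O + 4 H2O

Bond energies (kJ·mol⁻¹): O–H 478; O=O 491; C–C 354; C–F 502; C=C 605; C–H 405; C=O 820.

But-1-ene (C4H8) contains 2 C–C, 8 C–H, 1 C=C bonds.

ΔH ≈ −2885 kJ

Bonds broken (reactants):
  C–C: 2 × 354 = 708
  C–H: 8 × 405 = 3240
  C=C: 1 × 605 = 605
  O=O: 6 × 491 = 2946
  Σ(broken) = 7499 kJ
Bonds formed (products):
  C=O: 8 × 820 = 6560
  O–H: 8 × 478 = 3824
  Σ(formed) = 10384 kJ
ΔH = Σ(broken) − Σ(formed) = 7499 − 10384 = −2885 kJ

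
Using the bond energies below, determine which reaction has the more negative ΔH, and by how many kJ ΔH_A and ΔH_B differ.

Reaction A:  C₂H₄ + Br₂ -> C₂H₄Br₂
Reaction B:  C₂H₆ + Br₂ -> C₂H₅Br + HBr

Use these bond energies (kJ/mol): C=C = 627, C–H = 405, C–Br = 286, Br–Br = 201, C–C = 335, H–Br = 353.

Reaction A:
  Bonds broken (reactants):
    Br–Br: 1 × 201 = 201
    C–H: 4 × 405 = 1620
    C=C: 1 × 627 = 627
    Σ(broken) = 2448 kJ
  Bonds formed (products):
    C–Br: 2 × 286 = 572
    C–C: 1 × 335 = 335
    C–H: 4 × 405 = 1620
    Σ(formed) = 2527 kJ
  ΔH_A = 2448 − 2527 = −79 kJ
Reaction B:
  Bonds broken (reactants):
    Br–Br: 1 × 201 = 201
    C–C: 1 × 335 = 335
    C–H: 6 × 405 = 2430
    Σ(broken) = 2966 kJ
  Bonds formed (products):
    C–Br: 1 × 286 = 286
    C–C: 1 × 335 = 335
    C–H: 5 × 405 = 2025
    H–Br: 1 × 353 = 353
    Σ(formed) = 2999 kJ
  ΔH_B = 2966 − 2999 = −33 kJ
ΔH_A − ΔH_B = −46 kJ, so reaction A has the more negative ΔH; |ΔH_A − ΔH_B| = 46 kJ.

Reaction A, by 46 kJ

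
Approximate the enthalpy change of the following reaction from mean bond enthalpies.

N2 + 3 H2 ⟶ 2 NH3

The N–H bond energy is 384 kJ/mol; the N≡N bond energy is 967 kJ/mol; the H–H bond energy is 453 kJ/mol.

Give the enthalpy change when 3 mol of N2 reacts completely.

Bonds broken (reactants):
  H–H: 3 × 453 = 1359
  N≡N: 1 × 967 = 967
  Σ(broken) = 2326 kJ
Bonds formed (products):
  N–H: 6 × 384 = 2304
  Σ(formed) = 2304 kJ
ΔH = Σ(broken) − Σ(formed) = 2326 − 2304 = +22 kJ
For 3× the reaction as written: 3 × (+22) = +66 kJ

ΔH = +66 kJ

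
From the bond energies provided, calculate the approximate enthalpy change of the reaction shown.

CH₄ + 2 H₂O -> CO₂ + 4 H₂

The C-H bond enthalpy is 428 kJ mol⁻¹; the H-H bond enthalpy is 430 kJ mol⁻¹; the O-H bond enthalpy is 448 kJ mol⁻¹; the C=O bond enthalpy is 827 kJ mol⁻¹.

ΔH ≈ +130 kJ

Bonds broken (reactants):
  C-H: 4 × 428 = 1712
  O-H: 4 × 448 = 1792
  Σ(broken) = 3504 kJ
Bonds formed (products):
  C=O: 2 × 827 = 1654
  H-H: 4 × 430 = 1720
  Σ(formed) = 3374 kJ
ΔH = Σ(broken) − Σ(formed) = 3504 − 3374 = +130 kJ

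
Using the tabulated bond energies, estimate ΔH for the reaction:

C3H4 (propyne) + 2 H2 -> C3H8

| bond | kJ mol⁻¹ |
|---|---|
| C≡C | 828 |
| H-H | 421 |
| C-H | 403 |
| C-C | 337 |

ΔH ≈ −279 kJ

Bonds broken (reactants):
  C≡C: 1 × 828 = 828
  C-C: 1 × 337 = 337
  C-H: 4 × 403 = 1612
  H-H: 2 × 421 = 842
  Σ(broken) = 3619 kJ
Bonds formed (products):
  C-C: 2 × 337 = 674
  C-H: 8 × 403 = 3224
  Σ(formed) = 3898 kJ
ΔH = Σ(broken) − Σ(formed) = 3619 − 3898 = −279 kJ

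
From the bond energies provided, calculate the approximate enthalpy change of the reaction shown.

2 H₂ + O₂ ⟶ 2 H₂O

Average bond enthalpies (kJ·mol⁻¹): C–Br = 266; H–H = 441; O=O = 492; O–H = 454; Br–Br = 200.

ΔH ≈ −442 kJ

Bonds broken (reactants):
  H–H: 2 × 441 = 882
  O=O: 1 × 492 = 492
  Σ(broken) = 1374 kJ
Bonds formed (products):
  O–H: 4 × 454 = 1816
  Σ(formed) = 1816 kJ
ΔH = Σ(broken) − Σ(formed) = 1374 − 1816 = −442 kJ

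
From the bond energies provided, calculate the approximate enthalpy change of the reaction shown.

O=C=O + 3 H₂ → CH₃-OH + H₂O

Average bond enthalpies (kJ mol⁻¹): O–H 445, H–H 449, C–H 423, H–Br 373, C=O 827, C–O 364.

ΔH ≈ +33 kJ

Bonds broken (reactants):
  C=O: 2 × 827 = 1654
  H–H: 3 × 449 = 1347
  Σ(broken) = 3001 kJ
Bonds formed (products):
  C–H: 3 × 423 = 1269
  C–O: 1 × 364 = 364
  O–H: 3 × 445 = 1335
  Σ(formed) = 2968 kJ
ΔH = Σ(broken) − Σ(formed) = 3001 − 2968 = +33 kJ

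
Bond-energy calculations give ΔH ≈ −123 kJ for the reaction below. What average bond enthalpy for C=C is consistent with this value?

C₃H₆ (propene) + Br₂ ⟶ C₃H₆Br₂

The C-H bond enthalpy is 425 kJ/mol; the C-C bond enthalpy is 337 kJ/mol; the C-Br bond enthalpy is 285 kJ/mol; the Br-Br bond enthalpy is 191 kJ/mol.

Let D be the C=C bond energy.
Σ(broken) = 1×191 + 1×337 + 6×425 + 1×D = 3078 + D
Σ(formed) = 2×285 + 2×337 + 6×425 = 3794
ΔH = Σ(broken) − Σ(formed) = (3078 + D) − (3794) = −716 + D
Setting this equal to −123 kJ gives D = 593 kJ/mol.

D(C=C) ≈ 593 kJ/mol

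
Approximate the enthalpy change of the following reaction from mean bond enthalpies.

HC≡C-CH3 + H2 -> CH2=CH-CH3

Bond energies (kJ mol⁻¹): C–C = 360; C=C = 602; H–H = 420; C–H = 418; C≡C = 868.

ΔH ≈ −150 kJ

Bonds broken (reactants):
  C≡C: 1 × 868 = 868
  C–C: 1 × 360 = 360
  C–H: 4 × 418 = 1672
  H–H: 1 × 420 = 420
  Σ(broken) = 3320 kJ
Bonds formed (products):
  C–C: 1 × 360 = 360
  C–H: 6 × 418 = 2508
  C=C: 1 × 602 = 602
  Σ(formed) = 3470 kJ
ΔH = Σ(broken) − Σ(formed) = 3320 − 3470 = −150 kJ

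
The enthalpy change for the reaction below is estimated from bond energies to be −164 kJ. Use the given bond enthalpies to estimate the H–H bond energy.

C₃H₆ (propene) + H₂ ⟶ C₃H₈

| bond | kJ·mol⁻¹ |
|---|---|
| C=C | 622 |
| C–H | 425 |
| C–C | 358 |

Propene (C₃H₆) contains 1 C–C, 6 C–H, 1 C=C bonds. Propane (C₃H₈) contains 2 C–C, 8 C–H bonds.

Let D be the H–H bond energy.
Σ(broken) = 1×358 + 6×425 + 1×622 + 1×D = 3530 + D
Σ(formed) = 2×358 + 8×425 = 4116
ΔH = Σ(broken) − Σ(formed) = (3530 + D) − (4116) = −586 + D
Setting this equal to −164 kJ gives D = 422 kJ/mol.

D(H–H) ≈ 422 kJ/mol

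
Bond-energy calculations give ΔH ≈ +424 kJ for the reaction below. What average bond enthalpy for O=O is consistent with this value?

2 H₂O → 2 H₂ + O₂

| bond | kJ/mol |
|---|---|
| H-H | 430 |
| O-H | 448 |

Let D be the O=O bond energy.
Σ(broken) = 4×448 = 1792
Σ(formed) = 2×430 + 1×D = 860 + D
ΔH = Σ(broken) − Σ(formed) = (1792) − (860 + D) = +932 − D
Setting this equal to +424 kJ gives D = 508 kJ/mol.

D(O=O) ≈ 508 kJ/mol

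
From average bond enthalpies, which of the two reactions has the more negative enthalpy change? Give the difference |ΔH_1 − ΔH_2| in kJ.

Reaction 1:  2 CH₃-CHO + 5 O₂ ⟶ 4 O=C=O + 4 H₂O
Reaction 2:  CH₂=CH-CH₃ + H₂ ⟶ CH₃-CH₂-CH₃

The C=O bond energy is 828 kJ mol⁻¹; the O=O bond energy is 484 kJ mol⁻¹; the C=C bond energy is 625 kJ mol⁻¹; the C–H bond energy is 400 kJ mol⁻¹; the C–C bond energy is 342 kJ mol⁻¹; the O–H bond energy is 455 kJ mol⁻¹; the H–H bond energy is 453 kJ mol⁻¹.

Reaction 1, by 2240 kJ

Reaction 1:
  Bonds broken (reactants):
    C–C: 2 × 342 = 684
    C–H: 8 × 400 = 3200
    C=O: 2 × 828 = 1656
    O=O: 5 × 484 = 2420
    Σ(broken) = 7960 kJ
  Bonds formed (products):
    C=O: 8 × 828 = 6624
    O–H: 8 × 455 = 3640
    Σ(formed) = 10264 kJ
  ΔH_1 = 7960 − 10264 = −2304 kJ
Reaction 2:
  Bonds broken (reactants):
    C–C: 1 × 342 = 342
    C–H: 6 × 400 = 2400
    C=C: 1 × 625 = 625
    H–H: 1 × 453 = 453
    Σ(broken) = 3820 kJ
  Bonds formed (products):
    C–C: 2 × 342 = 684
    C–H: 8 × 400 = 3200
    Σ(formed) = 3884 kJ
  ΔH_2 = 3820 − 3884 = −64 kJ
ΔH_1 − ΔH_2 = −2240 kJ, so reaction 1 has the more negative ΔH; |ΔH_1 − ΔH_2| = 2240 kJ.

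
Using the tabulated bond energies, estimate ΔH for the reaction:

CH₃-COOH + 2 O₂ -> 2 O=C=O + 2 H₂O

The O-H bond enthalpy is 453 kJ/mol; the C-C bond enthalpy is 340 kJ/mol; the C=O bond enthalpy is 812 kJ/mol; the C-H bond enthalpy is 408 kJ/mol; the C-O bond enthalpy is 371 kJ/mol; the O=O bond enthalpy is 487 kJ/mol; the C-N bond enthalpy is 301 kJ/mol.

Bonds broken (reactants):
  C-C: 1 × 340 = 340
  C-H: 3 × 408 = 1224
  C-O: 1 × 371 = 371
  C=O: 1 × 812 = 812
  O-H: 1 × 453 = 453
  O=O: 2 × 487 = 974
  Σ(broken) = 4174 kJ
Bonds formed (products):
  C=O: 4 × 812 = 3248
  O-H: 4 × 453 = 1812
  Σ(formed) = 5060 kJ
ΔH = Σ(broken) − Σ(formed) = 4174 − 5060 = −886 kJ

ΔH ≈ −886 kJ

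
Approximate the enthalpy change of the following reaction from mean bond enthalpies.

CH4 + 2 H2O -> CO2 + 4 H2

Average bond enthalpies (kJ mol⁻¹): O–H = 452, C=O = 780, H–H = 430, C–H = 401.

Bonds broken (reactants):
  C–H: 4 × 401 = 1604
  O–H: 4 × 452 = 1808
  Σ(broken) = 3412 kJ
Bonds formed (products):
  C=O: 2 × 780 = 1560
  H–H: 4 × 430 = 1720
  Σ(formed) = 3280 kJ
ΔH = Σ(broken) − Σ(formed) = 3412 − 3280 = +132 kJ

ΔH ≈ +132 kJ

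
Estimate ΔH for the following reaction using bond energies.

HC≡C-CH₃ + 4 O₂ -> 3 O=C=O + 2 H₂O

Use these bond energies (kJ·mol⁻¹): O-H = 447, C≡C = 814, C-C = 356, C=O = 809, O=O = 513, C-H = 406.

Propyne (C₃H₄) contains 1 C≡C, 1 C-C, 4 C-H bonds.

Bonds broken (reactants):
  C≡C: 1 × 814 = 814
  C-C: 1 × 356 = 356
  C-H: 4 × 406 = 1624
  O=O: 4 × 513 = 2052
  Σ(broken) = 4846 kJ
Bonds formed (products):
  C=O: 6 × 809 = 4854
  O-H: 4 × 447 = 1788
  Σ(formed) = 6642 kJ
ΔH = Σ(broken) − Σ(formed) = 4846 − 6642 = −1796 kJ

ΔH ≈ −1796 kJ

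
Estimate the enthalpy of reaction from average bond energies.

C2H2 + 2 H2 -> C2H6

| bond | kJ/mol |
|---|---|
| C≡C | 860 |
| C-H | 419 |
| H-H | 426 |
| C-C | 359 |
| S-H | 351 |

Bonds broken (reactants):
  C≡C: 1 × 860 = 860
  C-H: 2 × 419 = 838
  H-H: 2 × 426 = 852
  Σ(broken) = 2550 kJ
Bonds formed (products):
  C-C: 1 × 359 = 359
  C-H: 6 × 419 = 2514
  Σ(formed) = 2873 kJ
ΔH = Σ(broken) − Σ(formed) = 2550 − 2873 = −323 kJ

ΔH ≈ −323 kJ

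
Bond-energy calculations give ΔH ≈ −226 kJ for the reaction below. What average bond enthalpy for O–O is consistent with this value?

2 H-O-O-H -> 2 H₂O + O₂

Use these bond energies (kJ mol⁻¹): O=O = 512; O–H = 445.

D(O–O) ≈ 143 kJ/mol

Let D be the O–O bond energy.
Σ(broken) = 4×445 + 2×D = 1780 + 2D
Σ(formed) = 4×445 + 1×512 = 2292
ΔH = Σ(broken) − Σ(formed) = (1780 + 2D) − (2292) = −512 + 2D
Setting this equal to −226 kJ gives 2D = 286, so D = 143 kJ/mol.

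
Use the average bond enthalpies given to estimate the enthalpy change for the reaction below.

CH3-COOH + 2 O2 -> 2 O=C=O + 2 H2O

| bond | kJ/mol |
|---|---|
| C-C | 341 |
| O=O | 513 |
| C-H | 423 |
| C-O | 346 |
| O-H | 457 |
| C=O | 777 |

ΔH ≈ −720 kJ

Bonds broken (reactants):
  C-C: 1 × 341 = 341
  C-H: 3 × 423 = 1269
  C-O: 1 × 346 = 346
  C=O: 1 × 777 = 777
  O-H: 1 × 457 = 457
  O=O: 2 × 513 = 1026
  Σ(broken) = 4216 kJ
Bonds formed (products):
  C=O: 4 × 777 = 3108
  O-H: 4 × 457 = 1828
  Σ(formed) = 4936 kJ
ΔH = Σ(broken) − Σ(formed) = 4216 − 4936 = −720 kJ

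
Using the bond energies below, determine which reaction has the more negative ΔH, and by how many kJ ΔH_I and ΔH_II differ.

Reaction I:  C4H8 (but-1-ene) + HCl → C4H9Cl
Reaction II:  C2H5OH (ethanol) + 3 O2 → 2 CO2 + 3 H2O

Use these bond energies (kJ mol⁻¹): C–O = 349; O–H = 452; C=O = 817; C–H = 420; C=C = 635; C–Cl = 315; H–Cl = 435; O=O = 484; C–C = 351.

Reaction II, by 1260 kJ

Reaction I:
  Bonds broken (reactants):
    C–C: 2 × 351 = 702
    C–H: 8 × 420 = 3360
    C=C: 1 × 635 = 635
    H–Cl: 1 × 435 = 435
    Σ(broken) = 5132 kJ
  Bonds formed (products):
    C–C: 3 × 351 = 1053
    C–Cl: 1 × 315 = 315
    C–H: 9 × 420 = 3780
    Σ(formed) = 5148 kJ
  ΔH_I = 5132 − 5148 = −16 kJ
Reaction II:
  Bonds broken (reactants):
    C–C: 1 × 351 = 351
    C–H: 5 × 420 = 2100
    C–O: 1 × 349 = 349
    O–H: 1 × 452 = 452
    O=O: 3 × 484 = 1452
    Σ(broken) = 4704 kJ
  Bonds formed (products):
    C=O: 4 × 817 = 3268
    O–H: 6 × 452 = 2712
    Σ(formed) = 5980 kJ
  ΔH_II = 4704 − 5980 = −1276 kJ
ΔH_I − ΔH_II = +1260 kJ, so reaction II has the more negative ΔH; |ΔH_I − ΔH_II| = 1260 kJ.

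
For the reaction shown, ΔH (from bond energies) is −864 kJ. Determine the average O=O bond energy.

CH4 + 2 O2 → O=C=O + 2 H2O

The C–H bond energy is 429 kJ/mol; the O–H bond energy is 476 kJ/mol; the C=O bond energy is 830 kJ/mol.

D(O=O) ≈ 492 kJ/mol

Let D be the O=O bond energy.
Σ(broken) = 4×429 + 2×D = 1716 + 2D
Σ(formed) = 2×830 + 4×476 = 3564
ΔH = Σ(broken) − Σ(formed) = (1716 + 2D) − (3564) = −1848 + 2D
Setting this equal to −864 kJ gives 2D = 984, so D = 492 kJ/mol.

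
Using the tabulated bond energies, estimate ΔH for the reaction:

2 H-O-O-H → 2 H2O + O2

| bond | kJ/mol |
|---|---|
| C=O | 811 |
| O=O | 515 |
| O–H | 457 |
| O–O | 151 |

ΔH ≈ −213 kJ

Bonds broken (reactants):
  O–H: 4 × 457 = 1828
  O–O: 2 × 151 = 302
  Σ(broken) = 2130 kJ
Bonds formed (products):
  O–H: 4 × 457 = 1828
  O=O: 1 × 515 = 515
  Σ(formed) = 2343 kJ
ΔH = Σ(broken) − Σ(formed) = 2130 − 2343 = −213 kJ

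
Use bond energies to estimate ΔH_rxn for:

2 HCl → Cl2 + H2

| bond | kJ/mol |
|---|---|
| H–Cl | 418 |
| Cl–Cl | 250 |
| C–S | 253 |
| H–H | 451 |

Bonds broken (reactants):
  H–Cl: 2 × 418 = 836
  Σ(broken) = 836 kJ
Bonds formed (products):
  Cl–Cl: 1 × 250 = 250
  H–H: 1 × 451 = 451
  Σ(formed) = 701 kJ
ΔH = Σ(broken) − Σ(formed) = 836 − 701 = +135 kJ

ΔH ≈ +135 kJ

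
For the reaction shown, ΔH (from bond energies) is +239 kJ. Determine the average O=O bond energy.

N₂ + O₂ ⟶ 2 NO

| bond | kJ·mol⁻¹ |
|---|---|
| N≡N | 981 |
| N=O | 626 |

D(O=O) ≈ 510 kJ/mol

Let D be the O=O bond energy.
Σ(broken) = 1×981 + 1×D = 981 + D
Σ(formed) = 2×626 = 1252
ΔH = Σ(broken) − Σ(formed) = (981 + D) − (1252) = −271 + D
Setting this equal to +239 kJ gives D = 510 kJ/mol.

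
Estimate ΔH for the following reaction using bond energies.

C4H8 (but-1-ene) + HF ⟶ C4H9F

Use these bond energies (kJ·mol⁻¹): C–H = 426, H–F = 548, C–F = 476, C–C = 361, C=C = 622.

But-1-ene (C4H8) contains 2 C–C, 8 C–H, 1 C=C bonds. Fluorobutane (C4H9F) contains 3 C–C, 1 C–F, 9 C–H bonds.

ΔH ≈ −93 kJ

Bonds broken (reactants):
  C–C: 2 × 361 = 722
  C–H: 8 × 426 = 3408
  C=C: 1 × 622 = 622
  H–F: 1 × 548 = 548
  Σ(broken) = 5300 kJ
Bonds formed (products):
  C–C: 3 × 361 = 1083
  C–F: 1 × 476 = 476
  C–H: 9 × 426 = 3834
  Σ(formed) = 5393 kJ
ΔH = Σ(broken) − Σ(formed) = 5300 − 5393 = −93 kJ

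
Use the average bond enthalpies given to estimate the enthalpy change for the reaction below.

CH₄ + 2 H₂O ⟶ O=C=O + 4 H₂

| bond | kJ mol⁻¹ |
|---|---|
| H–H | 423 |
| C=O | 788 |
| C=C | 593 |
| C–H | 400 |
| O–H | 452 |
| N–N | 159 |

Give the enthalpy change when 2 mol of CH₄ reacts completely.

Bonds broken (reactants):
  C–H: 4 × 400 = 1600
  O–H: 4 × 452 = 1808
  Σ(broken) = 3408 kJ
Bonds formed (products):
  C=O: 2 × 788 = 1576
  H–H: 4 × 423 = 1692
  Σ(formed) = 3268 kJ
ΔH = Σ(broken) − Σ(formed) = 3408 − 3268 = +140 kJ
For 2× the reaction as written: 2 × (+140) = +280 kJ

ΔH = +280 kJ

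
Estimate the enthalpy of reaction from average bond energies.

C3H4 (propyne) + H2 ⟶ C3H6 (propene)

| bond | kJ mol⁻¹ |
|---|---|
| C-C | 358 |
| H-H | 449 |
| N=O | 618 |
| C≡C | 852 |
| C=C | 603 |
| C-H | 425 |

ΔH ≈ −152 kJ

Bonds broken (reactants):
  C≡C: 1 × 852 = 852
  C-C: 1 × 358 = 358
  C-H: 4 × 425 = 1700
  H-H: 1 × 449 = 449
  Σ(broken) = 3359 kJ
Bonds formed (products):
  C-C: 1 × 358 = 358
  C-H: 6 × 425 = 2550
  C=C: 1 × 603 = 603
  Σ(formed) = 3511 kJ
ΔH = Σ(broken) − Σ(formed) = 3359 − 3511 = −152 kJ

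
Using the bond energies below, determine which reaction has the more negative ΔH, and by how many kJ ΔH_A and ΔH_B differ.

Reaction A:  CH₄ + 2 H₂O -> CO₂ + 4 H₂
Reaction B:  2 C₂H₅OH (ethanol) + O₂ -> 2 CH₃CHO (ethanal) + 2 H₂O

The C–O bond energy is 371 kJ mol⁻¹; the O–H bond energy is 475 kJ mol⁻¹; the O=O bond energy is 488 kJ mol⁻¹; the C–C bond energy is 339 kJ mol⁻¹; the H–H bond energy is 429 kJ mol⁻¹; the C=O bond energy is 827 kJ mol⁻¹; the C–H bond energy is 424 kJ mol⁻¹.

Reaction A:
  Bonds broken (reactants):
    C–H: 4 × 424 = 1696
    O–H: 4 × 475 = 1900
    Σ(broken) = 3596 kJ
  Bonds formed (products):
    C=O: 2 × 827 = 1654
    H–H: 4 × 429 = 1716
    Σ(formed) = 3370 kJ
  ΔH_A = 3596 − 3370 = +226 kJ
Reaction B:
  Bonds broken (reactants):
    C–C: 2 × 339 = 678
    C–H: 10 × 424 = 4240
    C–O: 2 × 371 = 742
    O–H: 2 × 475 = 950
    O=O: 1 × 488 = 488
    Σ(broken) = 7098 kJ
  Bonds formed (products):
    C–C: 2 × 339 = 678
    C–H: 8 × 424 = 3392
    C=O: 2 × 827 = 1654
    O–H: 4 × 475 = 1900
    Σ(formed) = 7624 kJ
  ΔH_B = 7098 − 7624 = −526 kJ
ΔH_A − ΔH_B = +752 kJ, so reaction B has the more negative ΔH; |ΔH_A − ΔH_B| = 752 kJ.

Reaction B, by 752 kJ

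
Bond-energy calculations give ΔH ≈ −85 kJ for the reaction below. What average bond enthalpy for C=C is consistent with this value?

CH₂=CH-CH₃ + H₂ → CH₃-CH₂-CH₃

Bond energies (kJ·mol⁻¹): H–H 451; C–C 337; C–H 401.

Let D be the C=C bond energy.
Σ(broken) = 1×337 + 6×401 + 1×D + 1×451 = 3194 + D
Σ(formed) = 2×337 + 8×401 = 3882
ΔH = Σ(broken) − Σ(formed) = (3194 + D) − (3882) = −688 + D
Setting this equal to −85 kJ gives D = 603 kJ/mol.

D(C=C) ≈ 603 kJ/mol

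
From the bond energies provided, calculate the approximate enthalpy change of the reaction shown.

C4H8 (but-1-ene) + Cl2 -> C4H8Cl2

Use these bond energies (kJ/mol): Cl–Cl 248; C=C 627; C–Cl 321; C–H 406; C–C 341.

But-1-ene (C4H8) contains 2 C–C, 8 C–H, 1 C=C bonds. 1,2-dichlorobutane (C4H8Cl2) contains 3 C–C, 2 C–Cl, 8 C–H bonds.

ΔH ≈ −108 kJ

Bonds broken (reactants):
  C–C: 2 × 341 = 682
  C–H: 8 × 406 = 3248
  C=C: 1 × 627 = 627
  Cl–Cl: 1 × 248 = 248
  Σ(broken) = 4805 kJ
Bonds formed (products):
  C–C: 3 × 341 = 1023
  C–Cl: 2 × 321 = 642
  C–H: 8 × 406 = 3248
  Σ(formed) = 4913 kJ
ΔH = Σ(broken) − Σ(formed) = 4805 − 4913 = −108 kJ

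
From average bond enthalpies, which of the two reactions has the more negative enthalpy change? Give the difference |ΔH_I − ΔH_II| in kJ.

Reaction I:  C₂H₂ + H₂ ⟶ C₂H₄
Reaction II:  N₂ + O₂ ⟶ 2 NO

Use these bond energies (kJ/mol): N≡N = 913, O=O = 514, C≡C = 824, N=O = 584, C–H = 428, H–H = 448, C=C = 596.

Reaction I, by 439 kJ

Reaction I:
  Bonds broken (reactants):
    C≡C: 1 × 824 = 824
    C–H: 2 × 428 = 856
    H–H: 1 × 448 = 448
    Σ(broken) = 2128 kJ
  Bonds formed (products):
    C–H: 4 × 428 = 1712
    C=C: 1 × 596 = 596
    Σ(formed) = 2308 kJ
  ΔH_I = 2128 − 2308 = −180 kJ
Reaction II:
  Bonds broken (reactants):
    N≡N: 1 × 913 = 913
    O=O: 1 × 514 = 514
    Σ(broken) = 1427 kJ
  Bonds formed (products):
    N=O: 2 × 584 = 1168
    Σ(formed) = 1168 kJ
  ΔH_II = 1427 − 1168 = +259 kJ
ΔH_I − ΔH_II = −439 kJ, so reaction I has the more negative ΔH; |ΔH_I − ΔH_II| = 439 kJ.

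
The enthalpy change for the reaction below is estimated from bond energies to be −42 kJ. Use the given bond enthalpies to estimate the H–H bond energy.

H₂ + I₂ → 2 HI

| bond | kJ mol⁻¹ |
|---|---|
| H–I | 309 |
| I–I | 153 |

D(H–H) ≈ 423 kJ/mol

Let D be the H–H bond energy.
Σ(broken) = 1×D + 1×153 = 153 + D
Σ(formed) = 2×309 = 618
ΔH = Σ(broken) − Σ(formed) = (153 + D) − (618) = −465 + D
Setting this equal to −42 kJ gives D = 423 kJ/mol.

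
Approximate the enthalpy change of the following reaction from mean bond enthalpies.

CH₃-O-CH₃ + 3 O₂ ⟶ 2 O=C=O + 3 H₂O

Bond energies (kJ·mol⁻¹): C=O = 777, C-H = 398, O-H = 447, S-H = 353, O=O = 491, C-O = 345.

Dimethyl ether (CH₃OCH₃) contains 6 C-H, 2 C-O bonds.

ΔH ≈ −1239 kJ

Bonds broken (reactants):
  C-H: 6 × 398 = 2388
  C-O: 2 × 345 = 690
  O=O: 3 × 491 = 1473
  Σ(broken) = 4551 kJ
Bonds formed (products):
  C=O: 4 × 777 = 3108
  O-H: 6 × 447 = 2682
  Σ(formed) = 5790 kJ
ΔH = Σ(broken) − Σ(formed) = 4551 − 5790 = −1239 kJ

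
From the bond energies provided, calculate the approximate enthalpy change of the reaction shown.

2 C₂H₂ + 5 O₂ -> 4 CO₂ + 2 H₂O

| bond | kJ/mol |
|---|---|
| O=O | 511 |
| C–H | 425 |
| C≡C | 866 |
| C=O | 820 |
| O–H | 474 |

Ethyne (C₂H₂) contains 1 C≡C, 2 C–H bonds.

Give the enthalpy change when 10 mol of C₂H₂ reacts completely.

ΔH = −12345 kJ

Bonds broken (reactants):
  C≡C: 2 × 866 = 1732
  C–H: 4 × 425 = 1700
  O=O: 5 × 511 = 2555
  Σ(broken) = 5987 kJ
Bonds formed (products):
  C=O: 8 × 820 = 6560
  O–H: 4 × 474 = 1896
  Σ(formed) = 8456 kJ
ΔH = Σ(broken) − Σ(formed) = 5987 − 8456 = −2469 kJ
For 5× the reaction as written: 5 × (−2469) = −12345 kJ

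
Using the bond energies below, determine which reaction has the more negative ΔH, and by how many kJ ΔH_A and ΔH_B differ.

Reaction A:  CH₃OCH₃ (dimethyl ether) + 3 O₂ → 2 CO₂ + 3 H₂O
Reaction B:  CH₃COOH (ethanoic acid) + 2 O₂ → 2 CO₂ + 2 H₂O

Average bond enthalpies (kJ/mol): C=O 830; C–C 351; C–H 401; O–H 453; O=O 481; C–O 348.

Reaction A, by 508 kJ

Reaction A:
  Bonds broken (reactants):
    C–H: 6 × 401 = 2406
    C–O: 2 × 348 = 696
    O=O: 3 × 481 = 1443
    Σ(broken) = 4545 kJ
  Bonds formed (products):
    C=O: 4 × 830 = 3320
    O–H: 6 × 453 = 2718
    Σ(formed) = 6038 kJ
  ΔH_A = 4545 − 6038 = −1493 kJ
Reaction B:
  Bonds broken (reactants):
    C–C: 1 × 351 = 351
    C–H: 3 × 401 = 1203
    C–O: 1 × 348 = 348
    C=O: 1 × 830 = 830
    O–H: 1 × 453 = 453
    O=O: 2 × 481 = 962
    Σ(broken) = 4147 kJ
  Bonds formed (products):
    C=O: 4 × 830 = 3320
    O–H: 4 × 453 = 1812
    Σ(formed) = 5132 kJ
  ΔH_B = 4147 − 5132 = −985 kJ
ΔH_A − ΔH_B = −508 kJ, so reaction A has the more negative ΔH; |ΔH_A − ΔH_B| = 508 kJ.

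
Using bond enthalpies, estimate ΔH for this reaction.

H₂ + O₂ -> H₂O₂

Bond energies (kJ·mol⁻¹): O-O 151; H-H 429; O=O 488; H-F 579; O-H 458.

ΔH ≈ −150 kJ

Bonds broken (reactants):
  H-H: 1 × 429 = 429
  O=O: 1 × 488 = 488
  Σ(broken) = 917 kJ
Bonds formed (products):
  O-H: 2 × 458 = 916
  O-O: 1 × 151 = 151
  Σ(formed) = 1067 kJ
ΔH = Σ(broken) − Σ(formed) = 917 − 1067 = −150 kJ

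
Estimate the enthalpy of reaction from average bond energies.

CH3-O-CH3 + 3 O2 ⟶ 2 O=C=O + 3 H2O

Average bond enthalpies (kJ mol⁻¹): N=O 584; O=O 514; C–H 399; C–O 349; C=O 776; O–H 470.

ΔH ≈ −1290 kJ

Bonds broken (reactants):
  C–H: 6 × 399 = 2394
  C–O: 2 × 349 = 698
  O=O: 3 × 514 = 1542
  Σ(broken) = 4634 kJ
Bonds formed (products):
  C=O: 4 × 776 = 3104
  O–H: 6 × 470 = 2820
  Σ(formed) = 5924 kJ
ΔH = Σ(broken) − Σ(formed) = 4634 − 5924 = −1290 kJ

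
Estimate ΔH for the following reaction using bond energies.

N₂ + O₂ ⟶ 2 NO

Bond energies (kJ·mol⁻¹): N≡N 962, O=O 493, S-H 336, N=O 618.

ΔH ≈ +219 kJ

Bonds broken (reactants):
  N≡N: 1 × 962 = 962
  O=O: 1 × 493 = 493
  Σ(broken) = 1455 kJ
Bonds formed (products):
  N=O: 2 × 618 = 1236
  Σ(formed) = 1236 kJ
ΔH = Σ(broken) − Σ(formed) = 1455 − 1236 = +219 kJ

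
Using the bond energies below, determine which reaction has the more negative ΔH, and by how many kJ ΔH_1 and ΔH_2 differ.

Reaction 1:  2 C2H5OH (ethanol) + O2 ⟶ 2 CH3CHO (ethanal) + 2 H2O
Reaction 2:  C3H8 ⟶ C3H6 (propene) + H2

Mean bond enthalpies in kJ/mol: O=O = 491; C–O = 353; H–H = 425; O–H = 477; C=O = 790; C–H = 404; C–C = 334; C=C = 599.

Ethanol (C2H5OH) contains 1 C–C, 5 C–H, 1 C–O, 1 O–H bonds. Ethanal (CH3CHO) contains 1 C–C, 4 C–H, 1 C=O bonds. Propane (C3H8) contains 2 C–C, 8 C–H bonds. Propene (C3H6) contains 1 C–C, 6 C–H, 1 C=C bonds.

Reaction 1, by 647 kJ

Reaction 1:
  Bonds broken (reactants):
    C–C: 2 × 334 = 668
    C–H: 10 × 404 = 4040
    C–O: 2 × 353 = 706
    O–H: 2 × 477 = 954
    O=O: 1 × 491 = 491
    Σ(broken) = 6859 kJ
  Bonds formed (products):
    C–C: 2 × 334 = 668
    C–H: 8 × 404 = 3232
    C=O: 2 × 790 = 1580
    O–H: 4 × 477 = 1908
    Σ(formed) = 7388 kJ
  ΔH_1 = 6859 − 7388 = −529 kJ
Reaction 2:
  Bonds broken (reactants):
    C–C: 2 × 334 = 668
    C–H: 8 × 404 = 3232
    Σ(broken) = 3900 kJ
  Bonds formed (products):
    C–C: 1 × 334 = 334
    C–H: 6 × 404 = 2424
    C=C: 1 × 599 = 599
    H–H: 1 × 425 = 425
    Σ(formed) = 3782 kJ
  ΔH_2 = 3900 − 3782 = +118 kJ
ΔH_1 − ΔH_2 = −647 kJ, so reaction 1 has the more negative ΔH; |ΔH_1 − ΔH_2| = 647 kJ.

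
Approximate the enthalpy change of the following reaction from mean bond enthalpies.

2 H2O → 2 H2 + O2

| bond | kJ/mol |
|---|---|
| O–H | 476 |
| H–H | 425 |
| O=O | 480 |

ΔH ≈ +574 kJ

Bonds broken (reactants):
  O–H: 4 × 476 = 1904
  Σ(broken) = 1904 kJ
Bonds formed (products):
  H–H: 2 × 425 = 850
  O=O: 1 × 480 = 480
  Σ(formed) = 1330 kJ
ΔH = Σ(broken) − Σ(formed) = 1904 − 1330 = +574 kJ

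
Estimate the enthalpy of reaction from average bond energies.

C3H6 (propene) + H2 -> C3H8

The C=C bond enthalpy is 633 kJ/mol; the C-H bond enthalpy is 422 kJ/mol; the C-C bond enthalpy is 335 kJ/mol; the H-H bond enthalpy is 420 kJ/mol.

Bonds broken (reactants):
  C-C: 1 × 335 = 335
  C-H: 6 × 422 = 2532
  C=C: 1 × 633 = 633
  H-H: 1 × 420 = 420
  Σ(broken) = 3920 kJ
Bonds formed (products):
  C-C: 2 × 335 = 670
  C-H: 8 × 422 = 3376
  Σ(formed) = 4046 kJ
ΔH = Σ(broken) − Σ(formed) = 3920 − 4046 = −126 kJ

ΔH ≈ −126 kJ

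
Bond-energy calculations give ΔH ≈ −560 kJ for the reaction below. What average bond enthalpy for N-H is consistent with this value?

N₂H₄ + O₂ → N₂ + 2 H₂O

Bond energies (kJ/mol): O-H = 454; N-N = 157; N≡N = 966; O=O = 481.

Let D be the N-H bond energy.
Σ(broken) = 4×D + 1×157 + 1×481 = 638 + 4D
Σ(formed) = 1×966 + 4×454 = 2782
ΔH = Σ(broken) − Σ(formed) = (638 + 4D) − (2782) = −2144 + 4D
Setting this equal to −560 kJ gives 4D = 1584, so D = 396 kJ/mol.

D(N-H) ≈ 396 kJ/mol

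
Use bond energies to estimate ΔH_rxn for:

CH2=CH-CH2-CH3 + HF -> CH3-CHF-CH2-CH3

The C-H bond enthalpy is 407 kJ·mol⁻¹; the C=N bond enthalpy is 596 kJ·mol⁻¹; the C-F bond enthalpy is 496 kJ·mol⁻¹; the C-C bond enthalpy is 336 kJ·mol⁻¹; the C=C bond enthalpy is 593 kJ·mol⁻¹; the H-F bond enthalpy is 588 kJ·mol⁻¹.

ΔH ≈ −58 kJ

Bonds broken (reactants):
  C-C: 2 × 336 = 672
  C-H: 8 × 407 = 3256
  C=C: 1 × 593 = 593
  H-F: 1 × 588 = 588
  Σ(broken) = 5109 kJ
Bonds formed (products):
  C-C: 3 × 336 = 1008
  C-F: 1 × 496 = 496
  C-H: 9 × 407 = 3663
  Σ(formed) = 5167 kJ
ΔH = Σ(broken) − Σ(formed) = 5109 − 5167 = −58 kJ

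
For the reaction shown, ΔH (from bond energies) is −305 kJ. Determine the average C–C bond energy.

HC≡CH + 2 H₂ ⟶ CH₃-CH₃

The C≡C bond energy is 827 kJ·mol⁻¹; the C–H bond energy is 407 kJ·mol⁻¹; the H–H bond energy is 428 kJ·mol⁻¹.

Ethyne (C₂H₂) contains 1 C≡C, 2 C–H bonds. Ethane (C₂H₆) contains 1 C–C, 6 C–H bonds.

Let D be the C–C bond energy.
Σ(broken) = 1×827 + 2×407 + 2×428 = 2497
Σ(formed) = 1×D + 6×407 = 2442 + D
ΔH = Σ(broken) − Σ(formed) = (2497) − (2442 + D) = +55 − D
Setting this equal to −305 kJ gives D = 360 kJ/mol.

D(C–C) ≈ 360 kJ/mol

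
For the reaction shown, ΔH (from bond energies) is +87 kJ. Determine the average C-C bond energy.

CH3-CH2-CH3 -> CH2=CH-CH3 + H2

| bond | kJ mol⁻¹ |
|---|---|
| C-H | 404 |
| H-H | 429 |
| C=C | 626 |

Let D be the C-C bond energy.
Σ(broken) = 2×D + 8×404 = 3232 + 2D
Σ(formed) = 1×D + 6×404 + 1×626 + 1×429 = 3479 + D
ΔH = Σ(broken) − Σ(formed) = (3232 + 2D) − (3479 + D) = −247 + D
Setting this equal to +87 kJ gives D = 334 kJ/mol.

D(C-C) ≈ 334 kJ/mol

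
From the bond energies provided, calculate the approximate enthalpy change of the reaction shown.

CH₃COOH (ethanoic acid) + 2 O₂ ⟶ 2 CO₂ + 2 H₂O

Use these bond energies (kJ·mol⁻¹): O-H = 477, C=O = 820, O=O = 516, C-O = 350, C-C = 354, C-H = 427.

ΔH ≈ −874 kJ

Bonds broken (reactants):
  C-C: 1 × 354 = 354
  C-H: 3 × 427 = 1281
  C-O: 1 × 350 = 350
  C=O: 1 × 820 = 820
  O-H: 1 × 477 = 477
  O=O: 2 × 516 = 1032
  Σ(broken) = 4314 kJ
Bonds formed (products):
  C=O: 4 × 820 = 3280
  O-H: 4 × 477 = 1908
  Σ(formed) = 5188 kJ
ΔH = Σ(broken) − Σ(formed) = 4314 − 5188 = −874 kJ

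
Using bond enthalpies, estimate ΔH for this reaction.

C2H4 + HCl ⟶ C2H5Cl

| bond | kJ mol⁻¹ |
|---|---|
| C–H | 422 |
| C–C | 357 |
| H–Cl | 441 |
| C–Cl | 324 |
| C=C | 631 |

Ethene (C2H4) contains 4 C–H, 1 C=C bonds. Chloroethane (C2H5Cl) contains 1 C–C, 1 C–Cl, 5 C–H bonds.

ΔH ≈ −31 kJ

Bonds broken (reactants):
  C–H: 4 × 422 = 1688
  C=C: 1 × 631 = 631
  H–Cl: 1 × 441 = 441
  Σ(broken) = 2760 kJ
Bonds formed (products):
  C–C: 1 × 357 = 357
  C–Cl: 1 × 324 = 324
  C–H: 5 × 422 = 2110
  Σ(formed) = 2791 kJ
ΔH = Σ(broken) − Σ(formed) = 2760 − 2791 = −31 kJ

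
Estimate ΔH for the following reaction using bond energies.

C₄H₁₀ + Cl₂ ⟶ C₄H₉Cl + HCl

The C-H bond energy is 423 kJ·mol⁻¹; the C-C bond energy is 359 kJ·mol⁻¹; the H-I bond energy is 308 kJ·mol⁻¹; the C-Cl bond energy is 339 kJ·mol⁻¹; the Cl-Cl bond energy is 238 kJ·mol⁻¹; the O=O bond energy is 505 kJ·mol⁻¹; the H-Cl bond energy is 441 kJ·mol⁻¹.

ΔH ≈ −119 kJ

Bonds broken (reactants):
  C-C: 3 × 359 = 1077
  C-H: 10 × 423 = 4230
  Cl-Cl: 1 × 238 = 238
  Σ(broken) = 5545 kJ
Bonds formed (products):
  C-C: 3 × 359 = 1077
  C-Cl: 1 × 339 = 339
  C-H: 9 × 423 = 3807
  H-Cl: 1 × 441 = 441
  Σ(formed) = 5664 kJ
ΔH = Σ(broken) − Σ(formed) = 5545 − 5664 = −119 kJ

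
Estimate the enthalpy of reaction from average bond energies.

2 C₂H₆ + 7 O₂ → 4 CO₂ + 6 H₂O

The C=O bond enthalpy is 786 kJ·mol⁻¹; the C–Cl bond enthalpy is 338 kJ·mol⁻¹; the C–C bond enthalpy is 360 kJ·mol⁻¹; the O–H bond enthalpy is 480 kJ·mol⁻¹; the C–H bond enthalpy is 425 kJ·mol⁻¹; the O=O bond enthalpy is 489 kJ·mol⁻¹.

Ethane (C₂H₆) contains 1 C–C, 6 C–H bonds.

ΔH ≈ −2805 kJ

Bonds broken (reactants):
  C–C: 2 × 360 = 720
  C–H: 12 × 425 = 5100
  O=O: 7 × 489 = 3423
  Σ(broken) = 9243 kJ
Bonds formed (products):
  C=O: 8 × 786 = 6288
  O–H: 12 × 480 = 5760
  Σ(formed) = 12048 kJ
ΔH = Σ(broken) − Σ(formed) = 9243 − 12048 = −2805 kJ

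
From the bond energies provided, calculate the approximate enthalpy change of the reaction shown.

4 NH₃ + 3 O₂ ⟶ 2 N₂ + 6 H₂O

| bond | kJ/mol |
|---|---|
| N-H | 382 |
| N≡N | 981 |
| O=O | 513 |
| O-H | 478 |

ΔH ≈ −1575 kJ

Bonds broken (reactants):
  N-H: 12 × 382 = 4584
  O=O: 3 × 513 = 1539
  Σ(broken) = 6123 kJ
Bonds formed (products):
  N≡N: 2 × 981 = 1962
  O-H: 12 × 478 = 5736
  Σ(formed) = 7698 kJ
ΔH = Σ(broken) − Σ(formed) = 6123 − 7698 = −1575 kJ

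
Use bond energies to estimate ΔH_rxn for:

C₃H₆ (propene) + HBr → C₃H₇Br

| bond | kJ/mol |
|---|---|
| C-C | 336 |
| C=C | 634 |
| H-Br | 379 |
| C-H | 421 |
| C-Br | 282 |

Bonds broken (reactants):
  C-C: 1 × 336 = 336
  C-H: 6 × 421 = 2526
  C=C: 1 × 634 = 634
  H-Br: 1 × 379 = 379
  Σ(broken) = 3875 kJ
Bonds formed (products):
  C-Br: 1 × 282 = 282
  C-C: 2 × 336 = 672
  C-H: 7 × 421 = 2947
  Σ(formed) = 3901 kJ
ΔH = Σ(broken) − Σ(formed) = 3875 − 3901 = −26 kJ

ΔH ≈ −26 kJ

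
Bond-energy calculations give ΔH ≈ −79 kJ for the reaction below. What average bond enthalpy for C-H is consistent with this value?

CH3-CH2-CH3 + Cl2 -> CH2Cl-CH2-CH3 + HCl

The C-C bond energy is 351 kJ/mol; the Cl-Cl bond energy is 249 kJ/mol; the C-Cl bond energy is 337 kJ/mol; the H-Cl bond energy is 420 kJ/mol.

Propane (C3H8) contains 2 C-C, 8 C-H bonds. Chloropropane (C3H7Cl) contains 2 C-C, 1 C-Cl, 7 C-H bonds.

D(C-H) ≈ 429 kJ/mol

Let D be the C-H bond energy.
Σ(broken) = 2×351 + 8×D + 1×249 = 951 + 8D
Σ(formed) = 2×351 + 1×337 + 7×D + 1×420 = 1459 + 7D
ΔH = Σ(broken) − Σ(formed) = (951 + 8D) − (1459 + 7D) = −508 + D
Setting this equal to −79 kJ gives D = 429 kJ/mol.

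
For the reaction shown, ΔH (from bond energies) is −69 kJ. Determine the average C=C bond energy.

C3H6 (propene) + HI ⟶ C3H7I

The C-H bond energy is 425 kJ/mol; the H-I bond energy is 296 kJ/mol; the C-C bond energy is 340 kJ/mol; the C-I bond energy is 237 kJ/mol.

Let D be the C=C bond energy.
Σ(broken) = 1×340 + 6×425 + 1×D + 1×296 = 3186 + D
Σ(formed) = 2×340 + 7×425 + 1×237 = 3892
ΔH = Σ(broken) − Σ(formed) = (3186 + D) − (3892) = −706 + D
Setting this equal to −69 kJ gives D = 637 kJ/mol.

D(C=C) ≈ 637 kJ/mol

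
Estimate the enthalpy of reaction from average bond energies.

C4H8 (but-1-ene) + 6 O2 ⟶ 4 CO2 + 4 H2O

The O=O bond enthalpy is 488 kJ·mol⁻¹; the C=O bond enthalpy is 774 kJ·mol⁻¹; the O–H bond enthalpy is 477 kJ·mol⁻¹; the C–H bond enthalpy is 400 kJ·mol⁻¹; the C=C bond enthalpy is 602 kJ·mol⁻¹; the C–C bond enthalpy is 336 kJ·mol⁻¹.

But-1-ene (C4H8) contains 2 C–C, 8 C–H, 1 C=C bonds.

Bonds broken (reactants):
  C–C: 2 × 336 = 672
  C–H: 8 × 400 = 3200
  C=C: 1 × 602 = 602
  O=O: 6 × 488 = 2928
  Σ(broken) = 7402 kJ
Bonds formed (products):
  C=O: 8 × 774 = 6192
  O–H: 8 × 477 = 3816
  Σ(formed) = 10008 kJ
ΔH = Σ(broken) − Σ(formed) = 7402 − 10008 = −2606 kJ

ΔH ≈ −2606 kJ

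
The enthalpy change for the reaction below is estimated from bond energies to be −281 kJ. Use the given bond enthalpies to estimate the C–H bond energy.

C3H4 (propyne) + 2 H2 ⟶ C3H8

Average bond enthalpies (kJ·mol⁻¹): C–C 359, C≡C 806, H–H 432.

Let D be the C–H bond energy.
Σ(broken) = 1×806 + 1×359 + 4×D + 2×432 = 2029 + 4D
Σ(formed) = 2×359 + 8×D = 718 + 8D
ΔH = Σ(broken) − Σ(formed) = (2029 + 4D) − (718 + 8D) = +1311 − 4D
Setting this equal to −281 kJ gives 4D = 1592, so D = 398 kJ/mol.

D(C–H) ≈ 398 kJ/mol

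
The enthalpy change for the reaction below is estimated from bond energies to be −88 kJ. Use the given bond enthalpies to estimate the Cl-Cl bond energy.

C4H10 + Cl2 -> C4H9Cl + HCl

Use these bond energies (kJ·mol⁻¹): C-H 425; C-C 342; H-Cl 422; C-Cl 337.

Let D be the Cl-Cl bond energy.
Σ(broken) = 3×342 + 10×425 + 1×D = 5276 + D
Σ(formed) = 3×342 + 1×337 + 9×425 + 1×422 = 5610
ΔH = Σ(broken) − Σ(formed) = (5276 + D) − (5610) = −334 + D
Setting this equal to −88 kJ gives D = 246 kJ/mol.

D(Cl-Cl) ≈ 246 kJ/mol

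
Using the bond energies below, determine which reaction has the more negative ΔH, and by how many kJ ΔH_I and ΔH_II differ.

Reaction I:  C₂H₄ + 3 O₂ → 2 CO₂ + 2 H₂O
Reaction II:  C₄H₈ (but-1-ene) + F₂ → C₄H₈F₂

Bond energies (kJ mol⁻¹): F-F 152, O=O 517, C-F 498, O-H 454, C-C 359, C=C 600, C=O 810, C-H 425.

Reaction I, by 602 kJ

Reaction I:
  Bonds broken (reactants):
    C-H: 4 × 425 = 1700
    C=C: 1 × 600 = 600
    O=O: 3 × 517 = 1551
    Σ(broken) = 3851 kJ
  Bonds formed (products):
    C=O: 4 × 810 = 3240
    O-H: 4 × 454 = 1816
    Σ(formed) = 5056 kJ
  ΔH_I = 3851 − 5056 = −1205 kJ
Reaction II:
  Bonds broken (reactants):
    C-C: 2 × 359 = 718
    C-H: 8 × 425 = 3400
    C=C: 1 × 600 = 600
    F-F: 1 × 152 = 152
    Σ(broken) = 4870 kJ
  Bonds formed (products):
    C-C: 3 × 359 = 1077
    C-F: 2 × 498 = 996
    C-H: 8 × 425 = 3400
    Σ(formed) = 5473 kJ
  ΔH_II = 4870 − 5473 = −603 kJ
ΔH_I − ΔH_II = −602 kJ, so reaction I has the more negative ΔH; |ΔH_I − ΔH_II| = 602 kJ.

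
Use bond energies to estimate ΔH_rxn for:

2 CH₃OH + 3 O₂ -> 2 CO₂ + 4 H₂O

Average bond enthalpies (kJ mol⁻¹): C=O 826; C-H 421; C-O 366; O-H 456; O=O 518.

Bonds broken (reactants):
  C-H: 6 × 421 = 2526
  C-O: 2 × 366 = 732
  O-H: 2 × 456 = 912
  O=O: 3 × 518 = 1554
  Σ(broken) = 5724 kJ
Bonds formed (products):
  C=O: 4 × 826 = 3304
  O-H: 8 × 456 = 3648
  Σ(formed) = 6952 kJ
ΔH = Σ(broken) − Σ(formed) = 5724 − 6952 = −1228 kJ

ΔH ≈ −1228 kJ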